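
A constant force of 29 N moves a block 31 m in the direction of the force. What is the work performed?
W = F·d = (29)(31) = 899.0 J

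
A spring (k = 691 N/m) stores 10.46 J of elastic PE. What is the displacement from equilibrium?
x = √(2·PE/k) = √(2·10.46/691) = 0.174 m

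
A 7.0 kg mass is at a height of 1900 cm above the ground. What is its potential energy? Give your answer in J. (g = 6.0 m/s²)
Convert to SI: m = 7.0 kg, h = 19.0 m
PE = mgh = (7.0)(6.0)(19.0) = 798.0 J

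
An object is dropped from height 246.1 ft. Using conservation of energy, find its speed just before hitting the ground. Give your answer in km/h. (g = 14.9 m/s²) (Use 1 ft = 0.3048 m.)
Convert to SI: h = 75.0113 m
mgh = ½mv² ⇒ v = √(2gh) = √(2·14.9·75.0113) = 47.2793 m/s = 170.2 km/h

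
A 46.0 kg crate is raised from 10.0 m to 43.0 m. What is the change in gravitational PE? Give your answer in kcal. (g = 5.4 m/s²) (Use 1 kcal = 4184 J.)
ΔPE = mgΔh = (46.0)(5.4)(33.0) = 8197.2 J = 1.959 kcal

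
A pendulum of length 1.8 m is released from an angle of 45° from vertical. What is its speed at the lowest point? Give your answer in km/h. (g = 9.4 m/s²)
h = L(1 − cosθ) = 1.8(1 − cos45°) = 0.527208 m
v = √(2gh) = √(2·9.4·0.527208) = 3.14825 m/s = 11.33 km/h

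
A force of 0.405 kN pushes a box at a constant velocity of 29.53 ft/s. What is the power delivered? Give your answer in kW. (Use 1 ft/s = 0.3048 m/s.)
Convert to SI: F = 405.0 N, v = 9.00074 m/s
P = Fv = (405.0)(9.00074) = 3645.3 W = 3.645 kW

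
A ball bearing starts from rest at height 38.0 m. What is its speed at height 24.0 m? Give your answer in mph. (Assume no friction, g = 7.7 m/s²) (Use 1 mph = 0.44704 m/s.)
mgh₁ = mgh₂ + ½mv² ⇒ v = √(2g(h₁−h₂)) = √(2·7.7·14.0) = 14.6833 m/s = 32.85 mph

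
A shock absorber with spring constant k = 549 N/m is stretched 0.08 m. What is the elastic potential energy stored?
PE = ½kx² = ½(549)(0.08)² = 1.757 J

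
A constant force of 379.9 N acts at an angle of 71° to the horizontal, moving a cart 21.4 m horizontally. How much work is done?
W = F·d·cosθ = (379.9)(21.4)cos(71°) = 2647 J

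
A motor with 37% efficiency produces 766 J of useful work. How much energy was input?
W_in = W_out/η = 766/0.37 = 2070 J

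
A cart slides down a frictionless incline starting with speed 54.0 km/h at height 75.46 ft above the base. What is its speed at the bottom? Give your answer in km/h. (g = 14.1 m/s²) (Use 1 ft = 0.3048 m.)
Convert to SI: v₀ = 15.0 m/s, h = 23.0002 m
½mv₀² + mgh = ½mv² ⇒ v = √(v₀² + 2gh) = √(15.0² + 2·14.1·23.0002) = 29.5568 m/s = 106.4 km/h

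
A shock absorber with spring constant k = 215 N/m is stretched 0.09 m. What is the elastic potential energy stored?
PE = ½kx² = ½(215)(0.09)² = 0.8708 J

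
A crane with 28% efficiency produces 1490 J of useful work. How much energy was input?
W_in = W_out/η = 1490/0.28 = 5321 J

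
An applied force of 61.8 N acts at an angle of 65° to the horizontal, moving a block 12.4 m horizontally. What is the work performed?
W = F·d·cosθ = (61.8)(12.4)cos(65°) = 323.9 J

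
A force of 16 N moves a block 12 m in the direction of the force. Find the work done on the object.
W = F·d = (16)(12) = 192.0 J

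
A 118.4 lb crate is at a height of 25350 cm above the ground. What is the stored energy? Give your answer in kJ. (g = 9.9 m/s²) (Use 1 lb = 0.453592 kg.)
Convert to SI: m = 53.7053 kg, h = 253.5 m
PE = mgh = (53.7053)(9.9)(253.5) = 134781 J = 134.8 kJ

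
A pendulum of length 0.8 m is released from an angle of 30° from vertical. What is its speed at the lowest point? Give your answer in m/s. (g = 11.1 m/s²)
h = L(1 − cosθ) = 0.8(1 − cos30°) = 0.10718 m
v = √(2gh) = √(2·11.1·0.10718) = 1.543 m/s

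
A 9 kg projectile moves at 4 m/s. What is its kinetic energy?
KE = ½mv² = ½(9)(4)² = 72.0 J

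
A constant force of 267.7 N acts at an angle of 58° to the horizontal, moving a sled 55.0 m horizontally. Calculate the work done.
W = F·d·cosθ = (267.7)(55.0)cos(58°) = 7802 J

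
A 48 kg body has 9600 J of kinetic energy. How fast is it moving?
v = √(2·KE/m) = √(2·9600/48) = 20.0 m/s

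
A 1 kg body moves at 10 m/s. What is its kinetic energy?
KE = ½mv² = ½(1)(10)² = 50.0 J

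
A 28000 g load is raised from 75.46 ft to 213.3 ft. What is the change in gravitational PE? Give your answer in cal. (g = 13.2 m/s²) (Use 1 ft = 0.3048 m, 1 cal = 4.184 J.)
Convert to SI: m = 28.0 kg, Δh = 42.0136 m
ΔPE = mgΔh = (28.0)(13.2)(42.0136) = 15528.2 J = 3711 cal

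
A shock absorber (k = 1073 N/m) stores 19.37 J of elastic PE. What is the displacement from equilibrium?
x = √(2·PE/k) = √(2·19.37/1073) = 0.19 m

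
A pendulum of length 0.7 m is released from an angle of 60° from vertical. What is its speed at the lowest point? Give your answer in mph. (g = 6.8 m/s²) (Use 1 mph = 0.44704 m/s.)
h = L(1 − cosθ) = 0.7(1 − cos60°) = 0.35 m
v = √(2gh) = √(2·6.8·0.35) = 2.18174 m/s = 4.88 mph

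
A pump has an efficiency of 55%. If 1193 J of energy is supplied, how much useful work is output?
W_out = η·W_in = 0.55·1193 = 656.15 J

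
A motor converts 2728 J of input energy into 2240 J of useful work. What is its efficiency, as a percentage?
η = W_out/W_in = 2240/2728 = 82.11%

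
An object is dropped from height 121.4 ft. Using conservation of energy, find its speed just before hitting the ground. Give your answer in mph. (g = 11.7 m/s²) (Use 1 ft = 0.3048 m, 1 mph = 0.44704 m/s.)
Convert to SI: h = 37.0027 m
mgh = ½mv² ⇒ v = √(2gh) = √(2·11.7·37.0027) = 29.4256 m/s = 65.82 mph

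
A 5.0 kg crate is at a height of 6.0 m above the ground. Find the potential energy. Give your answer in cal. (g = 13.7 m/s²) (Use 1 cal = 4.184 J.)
PE = mgh = (5.0)(13.7)(6.0) = 411.0 J = 98.23 cal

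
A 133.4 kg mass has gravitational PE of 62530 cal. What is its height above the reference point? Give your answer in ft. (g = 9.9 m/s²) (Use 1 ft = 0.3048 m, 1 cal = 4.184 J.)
Convert to SI: m = 133.4 kg, PE = 261626 J
h = PE/(mg) = 261626/(133.4·9.9) = 198.102 m = 649.9 ft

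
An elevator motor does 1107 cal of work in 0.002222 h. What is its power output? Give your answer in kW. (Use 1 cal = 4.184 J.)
Convert to SI: W = 4631.69 J, t = 7.9992 s
P = W/t = 4631.69/7.9992 = 579.019 W = 0.579 kW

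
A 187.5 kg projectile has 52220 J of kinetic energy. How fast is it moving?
v = √(2·KE/m) = √(2·52220/187.5) = 23.6 m/s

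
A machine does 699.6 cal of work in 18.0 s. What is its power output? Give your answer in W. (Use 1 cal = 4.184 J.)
Convert to SI: W = 2927.13 J, t = 18.0 s
P = W/t = 2927.13/18.0 = 162.6 W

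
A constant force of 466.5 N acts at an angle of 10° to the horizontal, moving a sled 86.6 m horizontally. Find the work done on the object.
W = F·d·cosθ = (466.5)(86.6)cos(10°) = 39790 J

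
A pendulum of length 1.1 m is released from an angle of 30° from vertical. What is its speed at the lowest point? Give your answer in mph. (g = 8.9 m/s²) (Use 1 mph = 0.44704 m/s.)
h = L(1 − cosθ) = 1.1(1 − cos30°) = 0.147372 m
v = √(2gh) = √(2·8.9·0.147372) = 1.61964 m/s = 3.623 mph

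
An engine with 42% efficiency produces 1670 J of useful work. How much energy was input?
W_in = W_out/η = 1670/0.42 = 3976 J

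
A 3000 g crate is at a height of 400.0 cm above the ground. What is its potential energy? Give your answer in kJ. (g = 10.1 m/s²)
Convert to SI: m = 3.0 kg, h = 4.0 m
PE = mgh = (3.0)(10.1)(4.0) = 121.2 J = 0.1212 kJ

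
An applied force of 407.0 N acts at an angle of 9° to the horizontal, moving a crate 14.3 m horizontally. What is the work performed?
W = F·d·cosθ = (407.0)(14.3)cos(9°) = 5748 J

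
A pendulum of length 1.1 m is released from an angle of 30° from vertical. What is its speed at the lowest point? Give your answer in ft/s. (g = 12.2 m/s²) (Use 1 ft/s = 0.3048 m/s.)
h = L(1 − cosθ) = 1.1(1 − cos30°) = 0.147372 m
v = √(2gh) = √(2·12.2·0.147372) = 1.89628 m/s = 6.221 ft/s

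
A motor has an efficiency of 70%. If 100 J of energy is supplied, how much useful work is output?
W_out = η·W_in = 0.7·100 = 70.0 J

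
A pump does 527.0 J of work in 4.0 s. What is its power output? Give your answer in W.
P = W/t = 527.0/4.0 = 131.8 W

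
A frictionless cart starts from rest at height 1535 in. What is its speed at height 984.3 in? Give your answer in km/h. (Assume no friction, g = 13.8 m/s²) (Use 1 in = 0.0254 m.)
Convert to SI: h₁−h₂ = 13.9878 m
mgh₁ = mgh₂ + ½mv² ⇒ v = √(2g(h₁−h₂)) = √(2·13.8·13.9878) = 19.6485 m/s = 70.73 km/h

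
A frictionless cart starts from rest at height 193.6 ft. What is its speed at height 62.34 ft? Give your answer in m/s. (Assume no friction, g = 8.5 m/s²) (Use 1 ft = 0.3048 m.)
Convert to SI: h₁−h₂ = 40.008 m
mgh₁ = mgh₂ + ½mv² ⇒ v = √(2g(h₁−h₂)) = √(2·8.5·40.008) = 26.08 m/s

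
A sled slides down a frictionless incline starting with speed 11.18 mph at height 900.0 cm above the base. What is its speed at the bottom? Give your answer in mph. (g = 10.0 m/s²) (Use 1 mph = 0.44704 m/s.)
Convert to SI: v₀ = 4.99791 m/s, h = 9.0 m
½mv₀² + mgh = ½mv² ⇒ v = √(v₀² + 2gh) = √(4.99791² + 2·10.0·9.0) = 14.3171 m/s = 32.03 mph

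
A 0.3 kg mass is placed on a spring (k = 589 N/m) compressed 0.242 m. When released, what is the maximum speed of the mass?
½kx² = ½mv² ⇒ v = x√(k/m) = (0.242)√(589/0.3) = 10.72 m/s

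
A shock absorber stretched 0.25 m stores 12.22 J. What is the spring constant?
k = 2·PE/x² = 2·12.22/(0.25)² = 391.0 N/m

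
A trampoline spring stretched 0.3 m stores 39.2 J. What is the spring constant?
k = 2·PE/x² = 2·39.2/(0.3)² = 871.1 N/m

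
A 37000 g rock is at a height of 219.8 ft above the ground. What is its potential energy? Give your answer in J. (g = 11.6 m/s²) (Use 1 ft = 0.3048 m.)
Convert to SI: m = 37.0 kg, h = 66.995 m
PE = mgh = (37.0)(11.6)(66.995) = 28750 J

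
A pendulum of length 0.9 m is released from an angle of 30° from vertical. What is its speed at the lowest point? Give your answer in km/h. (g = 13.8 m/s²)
h = L(1 − cosθ) = 0.9(1 − cos30°) = 0.120577 m
v = √(2gh) = √(2·13.8·0.120577) = 1.82426 m/s = 6.567 km/h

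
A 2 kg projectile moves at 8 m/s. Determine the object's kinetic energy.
KE = ½mv² = ½(2)(8)² = 64.0 J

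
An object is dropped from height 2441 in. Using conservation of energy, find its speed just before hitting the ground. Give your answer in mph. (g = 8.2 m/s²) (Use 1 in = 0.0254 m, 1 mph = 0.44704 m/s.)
Convert to SI: h = 62.0014 m
mgh = ½mv² ⇒ v = √(2gh) = √(2·8.2·62.0014) = 31.8877 m/s = 71.33 mph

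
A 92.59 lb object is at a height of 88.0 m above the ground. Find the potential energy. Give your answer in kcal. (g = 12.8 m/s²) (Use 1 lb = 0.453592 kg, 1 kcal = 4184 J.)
Convert to SI: m = 41.9981 kg, h = 88.0 m
PE = mgh = (41.9981)(12.8)(88.0) = 47306.6 J = 11.31 kcal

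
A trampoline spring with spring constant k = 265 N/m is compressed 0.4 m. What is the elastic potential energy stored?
PE = ½kx² = ½(265)(0.4)² = 21.2 J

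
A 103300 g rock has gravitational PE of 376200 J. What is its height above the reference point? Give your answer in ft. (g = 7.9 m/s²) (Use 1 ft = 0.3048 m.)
Convert to SI: m = 103.3 kg, PE = 376200 J
h = PE/(mg) = 376200/(103.3·7.9) = 460.99 m = 1512 ft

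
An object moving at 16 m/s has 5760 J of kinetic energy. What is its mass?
m = 2·KE/v² = 2·5760/(16)² = 45.0 kg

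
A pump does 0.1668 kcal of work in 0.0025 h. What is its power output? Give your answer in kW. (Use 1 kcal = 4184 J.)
Convert to SI: W = 697.891 J, t = 9.0 s
P = W/t = 697.891/9.0 = 77.5435 W = 0.07754 kW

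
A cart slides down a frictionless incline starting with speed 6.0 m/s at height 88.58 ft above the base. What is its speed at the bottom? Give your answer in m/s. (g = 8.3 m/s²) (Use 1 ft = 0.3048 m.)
Convert to SI: v₀ = 6.0 m/s, h = 26.9992 m
½mv₀² + mgh = ½mv² ⇒ v = √(v₀² + 2gh) = √(6.0² + 2·8.3·26.9992) = 22.0 m/s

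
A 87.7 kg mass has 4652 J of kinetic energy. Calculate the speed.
v = √(2·KE/m) = √(2·4652/87.7) = 10.3 m/s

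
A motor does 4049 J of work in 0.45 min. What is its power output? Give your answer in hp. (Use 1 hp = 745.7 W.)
Convert to SI: W = 4049.0 J, t = 27.0 s
P = W/t = 4049.0/27.0 = 149.963 W = 0.2011 hp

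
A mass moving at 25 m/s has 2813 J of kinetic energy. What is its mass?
m = 2·KE/v² = 2·2813/(25)² = 9.002 kg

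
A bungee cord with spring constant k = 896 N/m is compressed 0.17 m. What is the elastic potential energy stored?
PE = ½kx² = ½(896)(0.17)² = 12.95 J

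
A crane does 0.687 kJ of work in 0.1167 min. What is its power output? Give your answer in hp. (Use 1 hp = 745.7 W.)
Convert to SI: W = 687.0 J, t = 7.002 s
P = W/t = 687.0/7.002 = 98.1148 W = 0.1316 hp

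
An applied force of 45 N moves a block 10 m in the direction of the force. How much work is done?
W = F·d = (45)(10) = 450.0 J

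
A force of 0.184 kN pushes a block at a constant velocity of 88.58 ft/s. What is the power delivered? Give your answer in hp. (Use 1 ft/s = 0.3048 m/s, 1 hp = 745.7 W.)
Convert to SI: F = 184.0 N, v = 26.9992 m/s
P = Fv = (184.0)(26.9992) = 4967.85 W = 6.662 hp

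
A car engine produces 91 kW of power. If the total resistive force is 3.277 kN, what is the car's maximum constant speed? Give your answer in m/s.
Convert to SI: F = 3277.0 N
P = Fv ⇒ v = P/F = 91000 W/3277.0 N = 27.77 m/s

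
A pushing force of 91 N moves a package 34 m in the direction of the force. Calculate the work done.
W = F·d = (91)(34) = 3094 J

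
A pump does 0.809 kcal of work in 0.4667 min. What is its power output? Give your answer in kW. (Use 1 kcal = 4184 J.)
Convert to SI: W = 3384.86 J, t = 28.002 s
P = W/t = 3384.86/28.002 = 120.879 W = 0.1209 kW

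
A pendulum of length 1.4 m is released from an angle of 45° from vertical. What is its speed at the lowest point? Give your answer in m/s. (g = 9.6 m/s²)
h = L(1 − cosθ) = 1.4(1 − cos45°) = 0.410051 m
v = √(2gh) = √(2·9.6·0.410051) = 2.806 m/s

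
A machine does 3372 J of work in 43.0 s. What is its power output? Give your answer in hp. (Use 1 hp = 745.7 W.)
P = W/t = 3372.0/43.0 = 78.4186 W = 0.1052 hp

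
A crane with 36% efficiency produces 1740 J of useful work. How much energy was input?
W_in = W_out/η = 1740/0.36 = 4833 J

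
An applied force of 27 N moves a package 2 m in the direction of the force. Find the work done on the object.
W = F·d = (27)(2) = 54.0 J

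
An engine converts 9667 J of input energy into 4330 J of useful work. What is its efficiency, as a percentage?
η = W_out/W_in = 4330/9667 = 44.79%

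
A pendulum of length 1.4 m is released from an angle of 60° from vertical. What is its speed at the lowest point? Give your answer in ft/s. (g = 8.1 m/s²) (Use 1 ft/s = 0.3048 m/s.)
h = L(1 − cosθ) = 1.4(1 − cos60°) = 0.7 m
v = √(2gh) = √(2·8.1·0.7) = 3.36749 m/s = 11.05 ft/s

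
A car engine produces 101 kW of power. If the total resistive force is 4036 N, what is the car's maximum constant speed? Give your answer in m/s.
P = Fv ⇒ v = P/F = 101000 W/4036.0 N = 25.02 m/s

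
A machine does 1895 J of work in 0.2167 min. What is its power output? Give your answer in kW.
Convert to SI: W = 1895.0 J, t = 13.002 s
P = W/t = 1895.0/13.002 = 145.747 W = 0.1457 kW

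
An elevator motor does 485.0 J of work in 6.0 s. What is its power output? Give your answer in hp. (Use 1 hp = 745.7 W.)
P = W/t = 485.0/6.0 = 80.8333 W = 0.1084 hp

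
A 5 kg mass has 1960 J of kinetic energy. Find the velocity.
v = √(2·KE/m) = √(2·1960/5) = 28.0 m/s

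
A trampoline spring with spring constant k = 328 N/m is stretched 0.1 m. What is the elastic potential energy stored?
PE = ½kx² = ½(328)(0.1)² = 1.64 J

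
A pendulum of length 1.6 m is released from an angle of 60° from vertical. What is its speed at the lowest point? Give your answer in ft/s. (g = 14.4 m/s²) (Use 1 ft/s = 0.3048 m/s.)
h = L(1 − cosθ) = 1.6(1 − cos60°) = 0.8 m
v = √(2gh) = √(2·14.4·0.8) = 4.8 m/s = 15.75 ft/s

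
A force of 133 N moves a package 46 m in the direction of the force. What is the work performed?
W = F·d = (133)(46) = 6118 J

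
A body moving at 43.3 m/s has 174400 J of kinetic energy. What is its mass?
m = 2·KE/v² = 2·174400/(43.3)² = 186.0 kg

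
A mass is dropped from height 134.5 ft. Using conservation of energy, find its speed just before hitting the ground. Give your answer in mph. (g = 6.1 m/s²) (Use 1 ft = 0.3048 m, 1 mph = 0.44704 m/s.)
Convert to SI: h = 40.9956 m
mgh = ½mv² ⇒ v = √(2gh) = √(2·6.1·40.9956) = 22.364 m/s = 50.03 mph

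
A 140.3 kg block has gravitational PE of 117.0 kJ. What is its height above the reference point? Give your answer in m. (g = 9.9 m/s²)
Convert to SI: m = 140.3 kg, PE = 117000 J
h = PE/(mg) = 117000/(140.3·9.9) = 84.24 m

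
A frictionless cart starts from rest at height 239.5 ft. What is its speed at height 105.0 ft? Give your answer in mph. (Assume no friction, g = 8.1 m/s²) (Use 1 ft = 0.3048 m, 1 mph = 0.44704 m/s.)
Convert to SI: h₁−h₂ = 40.9956 m
mgh₁ = mgh₂ + ½mv² ⇒ v = √(2g(h₁−h₂)) = √(2·8.1·40.9956) = 25.7707 m/s = 57.65 mph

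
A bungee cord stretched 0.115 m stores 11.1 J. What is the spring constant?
k = 2·PE/x² = 2·11.1/(0.115)² = 1679 N/m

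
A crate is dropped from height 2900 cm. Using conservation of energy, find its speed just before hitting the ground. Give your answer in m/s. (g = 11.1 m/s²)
Convert to SI: h = 29.0 m
mgh = ½mv² ⇒ v = √(2gh) = √(2·11.1·29.0) = 25.37 m/s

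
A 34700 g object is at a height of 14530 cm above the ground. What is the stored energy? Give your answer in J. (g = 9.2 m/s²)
Convert to SI: m = 34.7 kg, h = 145.3 m
PE = mgh = (34.7)(9.2)(145.3) = 46390 J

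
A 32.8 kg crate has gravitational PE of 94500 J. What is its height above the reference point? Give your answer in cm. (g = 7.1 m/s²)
h = PE/(mg) = 94500.0/(32.8·7.1) = 405.788 m = 40580 cm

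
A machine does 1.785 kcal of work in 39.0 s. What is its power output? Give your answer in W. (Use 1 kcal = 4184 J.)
Convert to SI: W = 7468.44 J, t = 39.0 s
P = W/t = 7468.44/39.0 = 191.5 W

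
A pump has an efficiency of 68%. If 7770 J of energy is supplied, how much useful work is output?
W_out = η·W_in = 0.68·7770 = 5283.6 J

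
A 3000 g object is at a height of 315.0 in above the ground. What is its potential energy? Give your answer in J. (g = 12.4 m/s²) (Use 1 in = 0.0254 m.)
Convert to SI: m = 3.0 kg, h = 8.001 m
PE = mgh = (3.0)(12.4)(8.001) = 297.6 J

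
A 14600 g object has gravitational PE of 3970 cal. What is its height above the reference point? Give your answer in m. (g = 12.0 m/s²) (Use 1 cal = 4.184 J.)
Convert to SI: m = 14.6 kg, PE = 16610.5 J
h = PE/(mg) = 16610.5/(14.6·12.0) = 94.81 m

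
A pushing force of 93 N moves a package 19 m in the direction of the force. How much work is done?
W = F·d = (93)(19) = 1767 J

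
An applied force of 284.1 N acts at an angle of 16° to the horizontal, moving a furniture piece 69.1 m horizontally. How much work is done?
W = F·d·cosθ = (284.1)(69.1)cos(16°) = 18870 J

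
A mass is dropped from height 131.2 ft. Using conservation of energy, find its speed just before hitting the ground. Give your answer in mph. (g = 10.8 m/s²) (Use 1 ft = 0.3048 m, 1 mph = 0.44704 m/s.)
Convert to SI: h = 39.9898 m
mgh = ½mv² ⇒ v = √(2gh) = √(2·10.8·39.9898) = 29.3901 m/s = 65.74 mph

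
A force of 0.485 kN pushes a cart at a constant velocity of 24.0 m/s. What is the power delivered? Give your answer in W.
Convert to SI: F = 485.0 N, v = 24.0 m/s
P = Fv = (485.0)(24.0) = 11640 W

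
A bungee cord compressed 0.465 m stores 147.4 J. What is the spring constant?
k = 2·PE/x² = 2·147.4/(0.465)² = 1363 N/m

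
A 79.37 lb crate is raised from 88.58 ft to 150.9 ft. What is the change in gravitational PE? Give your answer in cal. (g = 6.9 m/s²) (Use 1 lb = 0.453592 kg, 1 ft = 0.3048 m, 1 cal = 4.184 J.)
Convert to SI: m = 36.0016 kg, Δh = 18.9951 m
ΔPE = mgΔh = (36.0016)(6.9)(18.9951) = 4718.6 J = 1128 cal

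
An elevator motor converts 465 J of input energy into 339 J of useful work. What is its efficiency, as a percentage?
η = W_out/W_in = 339/465 = 72.9%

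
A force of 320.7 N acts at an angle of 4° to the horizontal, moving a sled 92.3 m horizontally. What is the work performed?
W = F·d·cosθ = (320.7)(92.3)cos(4°) = 29530 J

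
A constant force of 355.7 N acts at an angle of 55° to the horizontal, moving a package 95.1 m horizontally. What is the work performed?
W = F·d·cosθ = (355.7)(95.1)cos(55°) = 19400 J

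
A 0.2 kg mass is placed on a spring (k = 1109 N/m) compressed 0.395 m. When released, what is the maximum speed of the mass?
½kx² = ½mv² ⇒ v = x√(k/m) = (0.395)√(1109/0.2) = 29.41 m/s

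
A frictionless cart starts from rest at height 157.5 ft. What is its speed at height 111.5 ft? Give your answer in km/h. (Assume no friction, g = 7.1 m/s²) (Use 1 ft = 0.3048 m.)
Convert to SI: h₁−h₂ = 14.0208 m
mgh₁ = mgh₂ + ½mv² ⇒ v = √(2g(h₁−h₂)) = √(2·7.1·14.0208) = 14.1101 m/s = 50.8 km/h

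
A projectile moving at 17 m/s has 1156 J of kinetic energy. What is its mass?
m = 2·KE/v² = 2·1156/(17)² = 8.0 kg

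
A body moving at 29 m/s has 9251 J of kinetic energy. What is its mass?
m = 2·KE/v² = 2·9251/(29)² = 22.0 kg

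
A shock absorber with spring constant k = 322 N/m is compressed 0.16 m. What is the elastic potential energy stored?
PE = ½kx² = ½(322)(0.16)² = 4.122 J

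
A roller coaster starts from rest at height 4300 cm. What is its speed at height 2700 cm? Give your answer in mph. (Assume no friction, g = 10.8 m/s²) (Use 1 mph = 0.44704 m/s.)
Convert to SI: h₁−h₂ = 16.0 m
mgh₁ = mgh₂ + ½mv² ⇒ v = √(2g(h₁−h₂)) = √(2·10.8·16.0) = 18.5903 m/s = 41.59 mph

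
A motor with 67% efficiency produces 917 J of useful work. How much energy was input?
W_in = W_out/η = 917/0.67 = 1369 J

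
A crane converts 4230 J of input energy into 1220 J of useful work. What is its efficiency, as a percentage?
η = W_out/W_in = 1220/4230 = 28.84%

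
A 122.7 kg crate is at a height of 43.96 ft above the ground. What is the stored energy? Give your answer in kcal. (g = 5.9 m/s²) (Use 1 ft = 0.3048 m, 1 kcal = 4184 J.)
Convert to SI: m = 122.7 kg, h = 13.399 m
PE = mgh = (122.7)(5.9)(13.399) = 9699.94 J = 2.318 kcal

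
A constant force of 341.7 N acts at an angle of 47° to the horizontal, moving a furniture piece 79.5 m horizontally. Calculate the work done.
W = F·d·cosθ = (341.7)(79.5)cos(47°) = 18530 J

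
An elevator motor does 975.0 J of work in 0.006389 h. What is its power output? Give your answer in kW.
Convert to SI: W = 975.0 J, t = 23.0004 s
P = W/t = 975.0/23.0004 = 42.3906 W = 0.04239 kW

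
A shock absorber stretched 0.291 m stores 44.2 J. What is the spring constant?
k = 2·PE/x² = 2·44.2/(0.291)² = 1044 N/m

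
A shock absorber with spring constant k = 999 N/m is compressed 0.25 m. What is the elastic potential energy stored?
PE = ½kx² = ½(999)(0.25)² = 31.22 J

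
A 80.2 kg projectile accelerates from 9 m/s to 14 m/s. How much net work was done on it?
W = ΔKE = ½m(v₂² − v₁²) = ½(80.2)(14² − 9²) = 4611.5 J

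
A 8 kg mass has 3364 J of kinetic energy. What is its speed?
v = √(2·KE/m) = √(2·3364/8) = 29.0 m/s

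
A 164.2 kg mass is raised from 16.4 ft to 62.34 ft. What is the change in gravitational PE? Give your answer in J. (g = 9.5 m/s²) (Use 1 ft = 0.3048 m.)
Convert to SI: m = 164.2 kg, Δh = 14.0025 m
ΔPE = mgΔh = (164.2)(9.5)(14.0025) = 21840 J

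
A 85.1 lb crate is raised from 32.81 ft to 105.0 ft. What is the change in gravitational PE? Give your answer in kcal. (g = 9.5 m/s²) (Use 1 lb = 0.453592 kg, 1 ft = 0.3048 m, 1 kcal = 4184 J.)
Convert to SI: m = 38.6007 kg, Δh = 22.0035 m
ΔPE = mgΔh = (38.6007)(9.5)(22.0035) = 8068.83 J = 1.928 kcal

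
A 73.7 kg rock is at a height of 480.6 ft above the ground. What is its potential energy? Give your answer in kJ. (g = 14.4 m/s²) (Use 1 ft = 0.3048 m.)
Convert to SI: m = 73.7 kg, h = 146.487 m
PE = mgh = (73.7)(14.4)(146.487) = 155464 J = 155.5 kJ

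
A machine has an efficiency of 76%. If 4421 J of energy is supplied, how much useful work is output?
W_out = η·W_in = 0.76·4421 = 3359.96 J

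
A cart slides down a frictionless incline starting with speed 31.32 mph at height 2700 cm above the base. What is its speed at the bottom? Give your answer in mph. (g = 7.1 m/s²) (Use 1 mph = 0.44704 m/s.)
Convert to SI: v₀ = 14.0013 m/s, h = 27.0 m
½mv₀² + mgh = ½mv² ⇒ v = √(v₀² + 2gh) = √(14.0013² + 2·7.1·27.0) = 24.0715 m/s = 53.85 mph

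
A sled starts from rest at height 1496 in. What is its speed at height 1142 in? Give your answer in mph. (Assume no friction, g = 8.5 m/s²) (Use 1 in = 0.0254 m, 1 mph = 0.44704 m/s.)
Convert to SI: h₁−h₂ = 8.9916 m
mgh₁ = mgh₂ + ½mv² ⇒ v = √(2g(h₁−h₂)) = √(2·8.5·8.9916) = 12.3635 m/s = 27.66 mph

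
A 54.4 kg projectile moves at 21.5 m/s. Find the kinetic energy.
KE = ½mv² = ½(54.4)(21.5)² = 12570 J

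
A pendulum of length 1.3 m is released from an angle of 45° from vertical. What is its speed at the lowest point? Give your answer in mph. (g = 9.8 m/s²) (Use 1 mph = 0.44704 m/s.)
h = L(1 − cosθ) = 1.3(1 − cos45°) = 0.380761 m
v = √(2gh) = √(2·9.8·0.380761) = 2.73183 m/s = 6.111 mph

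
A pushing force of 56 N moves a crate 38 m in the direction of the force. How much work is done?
W = F·d = (56)(38) = 2128 J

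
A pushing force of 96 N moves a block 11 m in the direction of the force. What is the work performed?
W = F·d = (96)(11) = 1056 J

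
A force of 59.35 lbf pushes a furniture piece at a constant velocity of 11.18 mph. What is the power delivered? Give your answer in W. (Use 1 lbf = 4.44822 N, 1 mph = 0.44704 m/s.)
Convert to SI: F = 264.002 N, v = 4.99791 m/s
P = Fv = (264.002)(4.99791) = 1319 W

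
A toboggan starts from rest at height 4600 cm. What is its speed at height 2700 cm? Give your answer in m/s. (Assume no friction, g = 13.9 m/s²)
Convert to SI: h₁−h₂ = 19.0 m
mgh₁ = mgh₂ + ½mv² ⇒ v = √(2g(h₁−h₂)) = √(2·13.9·19.0) = 22.98 m/s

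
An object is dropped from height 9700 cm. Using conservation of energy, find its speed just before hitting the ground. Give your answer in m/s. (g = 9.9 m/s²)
Convert to SI: h = 97.0 m
mgh = ½mv² ⇒ v = √(2gh) = √(2·9.9·97.0) = 43.82 m/s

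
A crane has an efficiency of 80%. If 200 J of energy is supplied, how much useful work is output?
W_out = η·W_in = 0.8·200 = 160.0 J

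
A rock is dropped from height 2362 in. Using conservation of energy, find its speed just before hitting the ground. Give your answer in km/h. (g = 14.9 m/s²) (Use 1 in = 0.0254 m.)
Convert to SI: h = 59.9948 m
mgh = ½mv² ⇒ v = √(2gh) = √(2·14.9·59.9948) = 42.2829 m/s = 152.2 km/h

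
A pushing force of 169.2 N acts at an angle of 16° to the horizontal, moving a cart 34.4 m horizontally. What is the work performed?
W = F·d·cosθ = (169.2)(34.4)cos(16°) = 5595 J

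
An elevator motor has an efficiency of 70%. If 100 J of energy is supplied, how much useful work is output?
W_out = η·W_in = 0.7·100 = 70.0 J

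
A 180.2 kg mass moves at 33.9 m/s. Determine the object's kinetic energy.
KE = ½mv² = ½(180.2)(33.9)² = 103500 J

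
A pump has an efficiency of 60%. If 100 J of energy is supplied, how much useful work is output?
W_out = η·W_in = 0.6·100 = 60.0 J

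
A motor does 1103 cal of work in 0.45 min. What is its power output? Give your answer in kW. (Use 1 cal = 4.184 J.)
Convert to SI: W = 4614.95 J, t = 27.0 s
P = W/t = 4614.95/27.0 = 170.924 W = 0.1709 kW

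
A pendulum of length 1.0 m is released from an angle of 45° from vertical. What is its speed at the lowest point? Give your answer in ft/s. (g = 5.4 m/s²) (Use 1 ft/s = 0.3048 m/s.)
h = L(1 − cosθ) = 1.0(1 − cos45°) = 0.292893 m
v = √(2gh) = √(2·5.4·0.292893) = 1.77855 m/s = 5.835 ft/s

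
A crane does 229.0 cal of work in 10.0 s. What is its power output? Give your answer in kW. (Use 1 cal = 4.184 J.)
Convert to SI: W = 958.136 J, t = 10.0 s
P = W/t = 958.136/10.0 = 95.8136 W = 0.09581 kW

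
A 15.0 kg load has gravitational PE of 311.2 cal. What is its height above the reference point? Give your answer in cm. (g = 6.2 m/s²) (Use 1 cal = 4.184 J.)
Convert to SI: m = 15.0 kg, PE = 1302.06 J
h = PE/(mg) = 1302.06/(15.0·6.2) = 14.0007 m = 1400 cm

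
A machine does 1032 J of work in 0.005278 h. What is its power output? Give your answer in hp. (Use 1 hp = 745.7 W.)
Convert to SI: W = 1032.0 J, t = 19.0008 s
P = W/t = 1032.0/19.0008 = 54.3135 W = 0.07284 hp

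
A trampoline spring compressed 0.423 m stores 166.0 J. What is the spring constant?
k = 2·PE/x² = 2·166.0/(0.423)² = 1855 N/m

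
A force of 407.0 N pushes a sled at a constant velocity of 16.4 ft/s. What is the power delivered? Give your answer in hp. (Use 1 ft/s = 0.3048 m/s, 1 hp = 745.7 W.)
Convert to SI: F = 407.0 N, v = 4.99872 m/s
P = Fv = (407.0)(4.99872) = 2034.48 W = 2.728 hp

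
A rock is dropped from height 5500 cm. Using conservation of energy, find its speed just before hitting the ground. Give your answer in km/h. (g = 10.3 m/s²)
Convert to SI: h = 55.0 m
mgh = ½mv² ⇒ v = √(2gh) = √(2·10.3·55.0) = 33.6601 m/s = 121.2 km/h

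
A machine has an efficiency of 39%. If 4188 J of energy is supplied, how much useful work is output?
W_out = η·W_in = 0.39·4188 = 1633.32 J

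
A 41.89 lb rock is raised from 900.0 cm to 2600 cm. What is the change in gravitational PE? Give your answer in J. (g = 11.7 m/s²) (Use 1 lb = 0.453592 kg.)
Convert to SI: m = 19.001 kg, Δh = 17.0 m
ΔPE = mgΔh = (19.001)(11.7)(17.0) = 3779 J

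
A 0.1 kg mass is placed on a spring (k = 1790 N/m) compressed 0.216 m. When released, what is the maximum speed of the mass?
½kx² = ½mv² ⇒ v = x√(k/m) = (0.216)√(1790/0.1) = 28.9 m/s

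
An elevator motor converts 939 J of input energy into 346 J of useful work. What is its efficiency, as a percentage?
η = W_out/W_in = 346/939 = 36.85%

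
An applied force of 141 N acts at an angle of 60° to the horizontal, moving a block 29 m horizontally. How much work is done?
W = F·d·cosθ = (141)(29)cos(60°) = 2045 J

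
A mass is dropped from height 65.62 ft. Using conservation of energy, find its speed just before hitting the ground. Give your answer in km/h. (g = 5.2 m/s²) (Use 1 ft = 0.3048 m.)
Convert to SI: h = 20.001 m
mgh = ½mv² ⇒ v = √(2gh) = √(2·5.2·20.001) = 14.4226 m/s = 51.92 km/h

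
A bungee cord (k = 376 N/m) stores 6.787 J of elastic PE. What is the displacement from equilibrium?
x = √(2·PE/k) = √(2·6.787/376) = 0.19 m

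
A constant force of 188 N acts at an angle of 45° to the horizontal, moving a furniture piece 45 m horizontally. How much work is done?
W = F·d·cosθ = (188)(45)cos(45°) = 5982 J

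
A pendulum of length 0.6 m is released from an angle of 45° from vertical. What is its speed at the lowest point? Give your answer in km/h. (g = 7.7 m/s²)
h = L(1 − cosθ) = 0.6(1 − cos45°) = 0.175736 m
v = √(2gh) = √(2·7.7·0.175736) = 1.64509 m/s = 5.922 km/h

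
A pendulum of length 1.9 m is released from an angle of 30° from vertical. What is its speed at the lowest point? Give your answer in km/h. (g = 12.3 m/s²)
h = L(1 − cosθ) = 1.9(1 − cos30°) = 0.254552 m
v = √(2gh) = √(2·12.3·0.254552) = 2.50239 m/s = 9.009 km/h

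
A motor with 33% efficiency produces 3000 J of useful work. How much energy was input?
W_in = W_out/η = 3000/0.33 = 9091 J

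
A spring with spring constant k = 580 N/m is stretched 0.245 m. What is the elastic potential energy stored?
PE = ½kx² = ½(580)(0.245)² = 17.41 J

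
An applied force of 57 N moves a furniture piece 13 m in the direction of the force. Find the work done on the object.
W = F·d = (57)(13) = 741.0 J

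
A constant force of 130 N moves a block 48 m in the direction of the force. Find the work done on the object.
W = F·d = (130)(48) = 6240 J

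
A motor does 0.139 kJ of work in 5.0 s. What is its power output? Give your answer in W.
Convert to SI: W = 139.0 J, t = 5.0 s
P = W/t = 139.0/5.0 = 27.8 W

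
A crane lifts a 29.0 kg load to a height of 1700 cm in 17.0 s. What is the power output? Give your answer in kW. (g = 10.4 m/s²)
Convert to SI: m = 29.0 kg, h = 17.0 m, t = 17.0 s
P = mgh/t = (29.0)(10.4)(17.0)/17.0 = 301.6 W = 0.3016 kW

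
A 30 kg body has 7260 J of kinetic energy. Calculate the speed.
v = √(2·KE/m) = √(2·7260/30) = 22.0 m/s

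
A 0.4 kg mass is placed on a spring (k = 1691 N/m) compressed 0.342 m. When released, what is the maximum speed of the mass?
½kx² = ½mv² ⇒ v = x√(k/m) = (0.342)√(1691/0.4) = 22.24 m/s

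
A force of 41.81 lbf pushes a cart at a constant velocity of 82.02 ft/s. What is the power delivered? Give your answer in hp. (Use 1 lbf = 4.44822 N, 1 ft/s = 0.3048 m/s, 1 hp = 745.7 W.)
Convert to SI: F = 185.98 N, v = 24.9997 m/s
P = Fv = (185.98)(24.9997) = 4649.45 W = 6.235 hp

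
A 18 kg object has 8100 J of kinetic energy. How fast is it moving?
v = √(2·KE/m) = √(2·8100/18) = 30.0 m/s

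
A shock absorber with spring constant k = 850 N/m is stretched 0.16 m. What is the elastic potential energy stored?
PE = ½kx² = ½(850)(0.16)² = 10.88 J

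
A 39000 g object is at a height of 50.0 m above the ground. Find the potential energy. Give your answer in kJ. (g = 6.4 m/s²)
Convert to SI: m = 39.0 kg, h = 50.0 m
PE = mgh = (39.0)(6.4)(50.0) = 12480.0 J = 12.48 kJ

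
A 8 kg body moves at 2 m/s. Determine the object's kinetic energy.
KE = ½mv² = ½(8)(2)² = 16.0 J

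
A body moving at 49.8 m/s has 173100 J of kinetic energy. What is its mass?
m = 2·KE/v² = 2·173100/(49.8)² = 139.6 kg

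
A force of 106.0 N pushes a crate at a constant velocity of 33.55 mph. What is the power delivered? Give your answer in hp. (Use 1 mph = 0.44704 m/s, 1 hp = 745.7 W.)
Convert to SI: F = 106.0 N, v = 14.9982 m/s
P = Fv = (106.0)(14.9982) = 1589.81 W = 2.132 hp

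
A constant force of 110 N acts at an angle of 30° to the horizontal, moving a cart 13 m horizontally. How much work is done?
W = F·d·cosθ = (110)(13)cos(30°) = 1238 J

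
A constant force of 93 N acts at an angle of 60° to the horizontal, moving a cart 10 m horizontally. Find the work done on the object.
W = F·d·cosθ = (93)(10)cos(60°) = 465.0 J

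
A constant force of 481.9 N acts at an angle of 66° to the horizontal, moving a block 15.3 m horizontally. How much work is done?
W = F·d·cosθ = (481.9)(15.3)cos(66°) = 2999 J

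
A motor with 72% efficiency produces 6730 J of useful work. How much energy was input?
W_in = W_out/η = 6730/0.72 = 9347 J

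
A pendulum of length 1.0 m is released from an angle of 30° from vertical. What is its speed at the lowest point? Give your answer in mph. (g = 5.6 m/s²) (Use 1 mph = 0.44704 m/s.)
h = L(1 − cosθ) = 1.0(1 − cos30°) = 0.133975 m
v = √(2gh) = √(2·5.6·0.133975) = 1.22496 m/s = 2.74 mph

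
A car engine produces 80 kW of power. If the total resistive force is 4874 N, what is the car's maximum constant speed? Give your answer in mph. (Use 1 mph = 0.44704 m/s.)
P = Fv ⇒ v = P/F = 80000 W/4874.0 N = 16.4136 m/s = 36.72 mph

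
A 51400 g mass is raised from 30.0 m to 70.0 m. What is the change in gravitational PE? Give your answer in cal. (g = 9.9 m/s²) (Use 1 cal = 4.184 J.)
Convert to SI: m = 51.4 kg, Δh = 40.0 m
ΔPE = mgΔh = (51.4)(9.9)(40.0) = 20354.4 J = 4865 cal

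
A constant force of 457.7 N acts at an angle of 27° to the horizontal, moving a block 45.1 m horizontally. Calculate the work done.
W = F·d·cosθ = (457.7)(45.1)cos(27°) = 18390 J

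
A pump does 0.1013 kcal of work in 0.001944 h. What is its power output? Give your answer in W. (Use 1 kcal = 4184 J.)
Convert to SI: W = 423.839 J, t = 6.9984 s
P = W/t = 423.839/6.9984 = 60.56 W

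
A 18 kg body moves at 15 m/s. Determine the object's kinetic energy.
KE = ½mv² = ½(18)(15)² = 2025.0 J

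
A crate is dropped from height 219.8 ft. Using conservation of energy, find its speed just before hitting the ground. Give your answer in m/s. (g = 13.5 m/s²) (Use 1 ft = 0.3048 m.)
Convert to SI: h = 66.995 m
mgh = ½mv² ⇒ v = √(2gh) = √(2·13.5·66.995) = 42.53 m/s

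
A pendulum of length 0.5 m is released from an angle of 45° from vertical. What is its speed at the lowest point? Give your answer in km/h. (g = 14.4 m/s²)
h = L(1 − cosθ) = 0.5(1 − cos45°) = 0.146447 m
v = √(2gh) = √(2·14.4·0.146447) = 2.05369 m/s = 7.393 km/h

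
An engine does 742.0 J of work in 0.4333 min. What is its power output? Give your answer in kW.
Convert to SI: W = 742.0 J, t = 25.998 s
P = W/t = 742.0/25.998 = 28.5407 W = 0.02854 kW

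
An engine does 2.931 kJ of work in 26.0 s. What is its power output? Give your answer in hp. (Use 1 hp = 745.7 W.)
Convert to SI: W = 2931.0 J, t = 26.0 s
P = W/t = 2931.0/26.0 = 112.731 W = 0.1512 hp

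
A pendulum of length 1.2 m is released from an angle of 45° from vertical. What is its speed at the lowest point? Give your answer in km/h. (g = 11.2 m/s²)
h = L(1 − cosθ) = 1.2(1 − cos45°) = 0.351472 m
v = √(2gh) = √(2·11.2·0.351472) = 2.80588 m/s = 10.1 km/h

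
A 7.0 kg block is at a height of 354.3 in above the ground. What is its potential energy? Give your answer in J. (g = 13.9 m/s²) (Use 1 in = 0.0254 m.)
Convert to SI: m = 7.0 kg, h = 8.99922 m
PE = mgh = (7.0)(13.9)(8.99922) = 875.6 J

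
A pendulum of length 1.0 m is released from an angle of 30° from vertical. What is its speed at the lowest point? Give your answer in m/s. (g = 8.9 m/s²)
h = L(1 − cosθ) = 1.0(1 − cos30°) = 0.133975 m
v = √(2gh) = √(2·8.9·0.133975) = 1.544 m/s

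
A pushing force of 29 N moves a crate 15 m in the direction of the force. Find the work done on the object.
W = F·d = (29)(15) = 435.0 J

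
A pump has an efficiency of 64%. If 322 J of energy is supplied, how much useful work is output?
W_out = η·W_in = 0.64·322 = 206.08 J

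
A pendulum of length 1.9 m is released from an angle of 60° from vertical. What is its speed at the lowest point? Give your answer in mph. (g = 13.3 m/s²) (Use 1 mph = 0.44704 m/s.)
h = L(1 − cosθ) = 1.9(1 − cos60°) = 0.95 m
v = √(2gh) = √(2·13.3·0.95) = 5.02693 m/s = 11.24 mph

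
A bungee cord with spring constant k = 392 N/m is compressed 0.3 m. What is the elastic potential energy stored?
PE = ½kx² = ½(392)(0.3)² = 17.64 J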